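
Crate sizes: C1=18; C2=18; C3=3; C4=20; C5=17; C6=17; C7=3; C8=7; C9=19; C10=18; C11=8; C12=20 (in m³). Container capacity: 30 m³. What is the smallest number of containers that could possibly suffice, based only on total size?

Total size = 18 + 18 + 3 + 20 + 17 + 17 + 3 + 7 + 19 + 18 + 8 + 20 = 168 m³.
⌈168 / 30⌉ = 6.

6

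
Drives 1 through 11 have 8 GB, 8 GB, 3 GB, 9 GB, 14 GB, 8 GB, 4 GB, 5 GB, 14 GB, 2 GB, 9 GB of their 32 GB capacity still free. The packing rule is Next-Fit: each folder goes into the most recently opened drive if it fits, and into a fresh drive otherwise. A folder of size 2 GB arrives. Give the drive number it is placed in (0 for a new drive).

11

Next-Fit only looks at drive 11, which has 9 GB free.
2 GB fits there.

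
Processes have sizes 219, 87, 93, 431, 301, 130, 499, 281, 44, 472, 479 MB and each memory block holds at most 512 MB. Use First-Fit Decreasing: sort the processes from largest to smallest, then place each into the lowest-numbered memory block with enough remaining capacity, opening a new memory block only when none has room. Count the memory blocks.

7

Sorted descending: 499, 479, 472, 431, 301, 281, 219, 130, 93, 87, 44.
memory block 1: place 499 MB, 13 MB left
memory block 2: place 479 MB, 33 MB left
memory block 3: place 472 MB, 40 MB left
memory block 4: place 431 MB, 81 MB left
memory block 5: place 301 MB, 211 MB left
memory block 6: place 281 MB, 231 MB left
memory block 6: place 219 MB, 12 MB left
memory block 5: place 130 MB, 81 MB left
memory block 7: place 93 MB, 419 MB left
memory block 7: place 87 MB, 332 MB left
memory block 4: place 44 MB, 37 MB left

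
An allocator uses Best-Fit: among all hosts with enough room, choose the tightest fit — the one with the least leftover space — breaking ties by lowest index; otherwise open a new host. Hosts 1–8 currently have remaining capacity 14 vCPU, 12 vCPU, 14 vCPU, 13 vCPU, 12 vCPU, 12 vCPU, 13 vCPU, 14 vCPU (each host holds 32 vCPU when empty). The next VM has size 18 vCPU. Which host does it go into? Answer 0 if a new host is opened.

No host has ≥ 18 vCPU free, so a new host is opened.

0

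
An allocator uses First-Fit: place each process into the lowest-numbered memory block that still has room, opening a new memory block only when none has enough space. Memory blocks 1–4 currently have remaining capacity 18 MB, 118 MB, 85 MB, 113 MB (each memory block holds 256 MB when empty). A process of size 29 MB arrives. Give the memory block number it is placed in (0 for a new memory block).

2

Memory blocks with room: memory block 2 (118 MB), memory block 3 (85 MB), memory block 4 (113 MB).
The first with room is memory block 2.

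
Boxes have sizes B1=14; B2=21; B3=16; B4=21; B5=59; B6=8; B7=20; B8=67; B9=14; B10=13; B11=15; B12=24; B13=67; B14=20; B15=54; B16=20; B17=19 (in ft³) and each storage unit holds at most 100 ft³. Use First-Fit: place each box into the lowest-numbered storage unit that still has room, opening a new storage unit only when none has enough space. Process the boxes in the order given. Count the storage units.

6

Put B1 (14 ft³) in storage unit 1; 86 ft³ remain.
Put B2 (21 ft³) in storage unit 1; 65 ft³ remain.
Put B3 (16 ft³) in storage unit 1; 49 ft³ remain.
Put B4 (21 ft³) in storage unit 1; 28 ft³ remain.
Put B5 (59 ft³) in storage unit 2; 41 ft³ remain.
Put B6 (8 ft³) in storage unit 1; 20 ft³ remain.
Put B7 (20 ft³) in storage unit 1; 0 ft³ remain.
Put B8 (67 ft³) in storage unit 3; 33 ft³ remain.
Put B9 (14 ft³) in storage unit 2; 27 ft³ remain.
Put B10 (13 ft³) in storage unit 2; 14 ft³ remain.
Put B11 (15 ft³) in storage unit 3; 18 ft³ remain.
Put B12 (24 ft³) in storage unit 4; 76 ft³ remain.
Put B13 (67 ft³) in storage unit 4; 9 ft³ remain.
Put B14 (20 ft³) in storage unit 5; 80 ft³ remain.
Put B15 (54 ft³) in storage unit 5; 26 ft³ remain.
Put B16 (20 ft³) in storage unit 5; 6 ft³ remain.
Put B17 (19 ft³) in storage unit 6; 81 ft³ remain.
Final storage units: [14,21,16,21,8,20] [59,14,13] [67,15] [24,67] [20,54,20] [19].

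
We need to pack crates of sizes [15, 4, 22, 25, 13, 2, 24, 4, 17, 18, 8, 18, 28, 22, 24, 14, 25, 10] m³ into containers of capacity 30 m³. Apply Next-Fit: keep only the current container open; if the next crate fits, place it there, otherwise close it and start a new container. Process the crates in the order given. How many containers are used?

14 containers

Put 15 m³ in container 1; 15 m³ remain.
Put 4 m³ in container 1; 11 m³ remain.
Put 22 m³ in container 2; 8 m³ remain.
Put 25 m³ in container 3; 5 m³ remain.
Put 13 m³ in container 4; 17 m³ remain.
Put 2 m³ in container 4; 15 m³ remain.
Put 24 m³ in container 5; 6 m³ remain.
Put 4 m³ in container 5; 2 m³ remain.
Put 17 m³ in container 6; 13 m³ remain.
Put 18 m³ in container 7; 12 m³ remain.
Put 8 m³ in container 7; 4 m³ remain.
Put 18 m³ in container 8; 12 m³ remain.
Put 28 m³ in container 9; 2 m³ remain.
Put 22 m³ in container 10; 8 m³ remain.
Put 24 m³ in container 11; 6 m³ remain.
Put 14 m³ in container 12; 16 m³ remain.
Put 25 m³ in container 13; 5 m³ remain.
Put 10 m³ in container 14; 20 m³ remain.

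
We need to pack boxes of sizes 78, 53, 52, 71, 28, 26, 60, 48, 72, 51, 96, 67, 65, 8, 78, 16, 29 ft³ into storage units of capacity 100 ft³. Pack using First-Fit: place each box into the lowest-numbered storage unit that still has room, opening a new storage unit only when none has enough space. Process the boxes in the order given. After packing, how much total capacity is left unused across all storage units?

202

storage unit 1: place 78 ft³, 22 ft³ left
storage unit 2: place 53 ft³, 47 ft³ left
storage unit 3: place 52 ft³, 48 ft³ left
storage unit 4: place 71 ft³, 29 ft³ left
storage unit 2: place 28 ft³, 19 ft³ left
storage unit 3: place 26 ft³, 22 ft³ left
storage unit 5: place 60 ft³, 40 ft³ left
storage unit 6: place 48 ft³, 52 ft³ left
storage unit 7: place 72 ft³, 28 ft³ left
storage unit 6: place 51 ft³, 1 ft³ left
storage unit 8: place 96 ft³, 4 ft³ left
storage unit 9: place 67 ft³, 33 ft³ left
storage unit 10: place 65 ft³, 35 ft³ left
storage unit 1: place 8 ft³, 14 ft³ left
storage unit 11: place 78 ft³, 22 ft³ left
storage unit 2: place 16 ft³, 3 ft³ left
storage unit 4: place 29 ft³, 0 ft³ left
11 storage units × 100 ft³ = 1100 ft³; used 898 ft³; unused 202 ft³.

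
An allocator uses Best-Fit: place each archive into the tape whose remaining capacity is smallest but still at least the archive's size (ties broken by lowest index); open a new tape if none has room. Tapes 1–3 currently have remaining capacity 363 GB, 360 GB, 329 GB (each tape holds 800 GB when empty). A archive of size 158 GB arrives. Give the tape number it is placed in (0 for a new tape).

3

Tapes with room: tape 1 (363 GB), tape 2 (360 GB), tape 3 (329 GB).
Tightest fit is tape 3 with 329 GB free.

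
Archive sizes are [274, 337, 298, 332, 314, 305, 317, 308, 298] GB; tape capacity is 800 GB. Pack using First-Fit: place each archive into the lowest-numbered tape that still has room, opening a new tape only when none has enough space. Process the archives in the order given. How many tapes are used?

274 GB → tape 1 (remaining 526 GB)
337 GB → tape 1 (remaining 189 GB)
298 GB → tape 2 (remaining 502 GB)
332 GB → tape 2 (remaining 170 GB)
314 GB → tape 3 (remaining 486 GB)
305 GB → tape 3 (remaining 181 GB)
317 GB → tape 4 (remaining 483 GB)
308 GB → tape 4 (remaining 175 GB)
298 GB → tape 5 (remaining 502 GB)
Final tapes: [274,337] [298,332] [314,305] [317,308] [298].

5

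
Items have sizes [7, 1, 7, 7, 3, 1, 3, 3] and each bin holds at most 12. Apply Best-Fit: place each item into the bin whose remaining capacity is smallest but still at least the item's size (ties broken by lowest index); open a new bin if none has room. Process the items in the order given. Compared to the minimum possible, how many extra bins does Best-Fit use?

0

Best-Fit: [7,1,3,1] [7,3] [7,3] → 3 bins.
Total size 32; any packing needs at least ⌈32/12⌉ = 3 bins.
So 3 is already optimal.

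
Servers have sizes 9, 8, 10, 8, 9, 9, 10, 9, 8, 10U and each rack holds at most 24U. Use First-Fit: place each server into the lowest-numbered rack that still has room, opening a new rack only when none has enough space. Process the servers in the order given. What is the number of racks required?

5 racks

9U → rack 1 (remaining 15U)
8U → rack 1 (remaining 7U)
10U → rack 2 (remaining 14U)
8U → rack 2 (remaining 6U)
9U → rack 3 (remaining 15U)
9U → rack 3 (remaining 6U)
10U → rack 4 (remaining 14U)
9U → rack 4 (remaining 5U)
8U → rack 5 (remaining 16U)
10U → rack 5 (remaining 6U)
Final racks: [9,8] [10,8] [9,9] [10,9] [8,10].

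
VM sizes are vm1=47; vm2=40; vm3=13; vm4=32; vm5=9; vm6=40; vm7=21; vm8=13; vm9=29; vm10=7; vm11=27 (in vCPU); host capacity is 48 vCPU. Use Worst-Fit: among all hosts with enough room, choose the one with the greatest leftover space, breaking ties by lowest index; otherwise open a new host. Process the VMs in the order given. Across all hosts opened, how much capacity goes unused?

58

Put vm1 (47 vCPU) in host 1; 1 vCPU remain.
Put vm2 (40 vCPU) in host 2; 8 vCPU remain.
Put vm3 (13 vCPU) in host 3; 35 vCPU remain.
Put vm4 (32 vCPU) in host 3; 3 vCPU remain.
Put vm5 (9 vCPU) in host 4; 39 vCPU remain.
Put vm6 (40 vCPU) in host 5; 8 vCPU remain.
Put vm7 (21 vCPU) in host 4; 18 vCPU remain.
Put vm8 (13 vCPU) in host 4; 5 vCPU remain.
Put vm9 (29 vCPU) in host 6; 19 vCPU remain.
Put vm10 (7 vCPU) in host 6; 12 vCPU remain.
Put vm11 (27 vCPU) in host 7; 21 vCPU remain.
7 hosts × 48 vCPU = 336 vCPU; used 278 vCPU; unused 58 vCPU.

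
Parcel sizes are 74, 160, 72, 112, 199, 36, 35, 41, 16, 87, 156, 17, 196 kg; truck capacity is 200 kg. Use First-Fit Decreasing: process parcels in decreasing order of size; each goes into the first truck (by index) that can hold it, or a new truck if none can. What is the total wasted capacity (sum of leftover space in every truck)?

199

Sorted descending: 199, 196, 160, 156, 112, 87, 74, 72, 41, 36, 35, 17, 16.
Put 199 kg in truck 1; 1 kg remain.
Put 196 kg in truck 2; 4 kg remain.
Put 160 kg in truck 3; 40 kg remain.
Put 156 kg in truck 4; 44 kg remain.
Put 112 kg in truck 5; 88 kg remain.
Put 87 kg in truck 5; 1 kg remain.
Put 74 kg in truck 6; 126 kg remain.
Put 72 kg in truck 6; 54 kg remain.
Put 41 kg in truck 4; 3 kg remain.
Put 36 kg in truck 3; 4 kg remain.
Put 35 kg in truck 6; 19 kg remain.
Put 17 kg in truck 6; 2 kg remain.
Put 16 kg in truck 7; 184 kg remain.
7 trucks × 200 kg = 1400 kg; used 1201 kg; unused 199 kg.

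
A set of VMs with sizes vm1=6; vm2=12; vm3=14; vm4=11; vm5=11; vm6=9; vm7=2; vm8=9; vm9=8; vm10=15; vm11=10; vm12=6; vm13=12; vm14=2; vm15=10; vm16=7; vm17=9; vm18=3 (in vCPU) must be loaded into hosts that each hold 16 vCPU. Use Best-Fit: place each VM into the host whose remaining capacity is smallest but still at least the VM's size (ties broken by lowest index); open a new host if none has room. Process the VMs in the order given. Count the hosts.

host 1: place vm1 (6 vCPU), 10 vCPU left
host 2: place vm2 (12 vCPU), 4 vCPU left
host 3: place vm3 (14 vCPU), 2 vCPU left
host 4: place vm4 (11 vCPU), 5 vCPU left
host 5: place vm5 (11 vCPU), 5 vCPU left
host 1: place vm6 (9 vCPU), 1 vCPU left
host 3: place vm7 (2 vCPU), 0 vCPU left
host 6: place vm8 (9 vCPU), 7 vCPU left
host 7: place vm9 (8 vCPU), 8 vCPU left
host 8: place vm10 (15 vCPU), 1 vCPU left
host 9: place vm11 (10 vCPU), 6 vCPU left
host 9: place vm12 (6 vCPU), 0 vCPU left
host 10: place vm13 (12 vCPU), 4 vCPU left
host 2: place vm14 (2 vCPU), 2 vCPU left
host 11: place vm15 (10 vCPU), 6 vCPU left
host 6: place vm16 (7 vCPU), 0 vCPU left
host 12: place vm17 (9 vCPU), 7 vCPU left
host 10: place vm18 (3 vCPU), 1 vCPU left

12 hosts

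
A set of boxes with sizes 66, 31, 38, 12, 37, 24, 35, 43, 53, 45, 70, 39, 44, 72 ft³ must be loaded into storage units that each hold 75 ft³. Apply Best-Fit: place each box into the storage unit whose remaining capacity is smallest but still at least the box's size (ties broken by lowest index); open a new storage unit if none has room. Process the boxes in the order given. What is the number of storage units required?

10 storage units

Put 66 ft³ in storage unit 1; 9 ft³ remain.
Put 31 ft³ in storage unit 2; 44 ft³ remain.
Put 38 ft³ in storage unit 2; 6 ft³ remain.
Put 12 ft³ in storage unit 3; 63 ft³ remain.
Put 37 ft³ in storage unit 3; 26 ft³ remain.
Put 24 ft³ in storage unit 3; 2 ft³ remain.
Put 35 ft³ in storage unit 4; 40 ft³ remain.
Put 43 ft³ in storage unit 5; 32 ft³ remain.
Put 53 ft³ in storage unit 6; 22 ft³ remain.
Put 45 ft³ in storage unit 7; 30 ft³ remain.
Put 70 ft³ in storage unit 8; 5 ft³ remain.
Put 39 ft³ in storage unit 4; 1 ft³ remain.
Put 44 ft³ in storage unit 9; 31 ft³ remain.
Put 72 ft³ in storage unit 10; 3 ft³ remain.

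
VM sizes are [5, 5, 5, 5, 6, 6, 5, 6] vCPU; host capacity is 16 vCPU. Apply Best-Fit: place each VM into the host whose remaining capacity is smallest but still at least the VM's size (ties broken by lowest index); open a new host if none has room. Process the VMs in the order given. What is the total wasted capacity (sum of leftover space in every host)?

5 vCPU → host 1 (remaining 11 vCPU)
5 vCPU → host 1 (remaining 6 vCPU)
5 vCPU → host 1 (remaining 1 vCPU)
5 vCPU → host 2 (remaining 11 vCPU)
6 vCPU → host 2 (remaining 5 vCPU)
6 vCPU → host 3 (remaining 10 vCPU)
5 vCPU → host 2 (remaining 0 vCPU)
6 vCPU → host 3 (remaining 4 vCPU)
3 hosts × 16 vCPU = 48 vCPU; used 43 vCPU; unused 5 vCPU.

5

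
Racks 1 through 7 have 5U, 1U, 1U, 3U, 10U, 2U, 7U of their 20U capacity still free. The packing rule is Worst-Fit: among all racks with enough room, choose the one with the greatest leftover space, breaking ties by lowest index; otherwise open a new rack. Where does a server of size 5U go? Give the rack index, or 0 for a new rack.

Racks with room: rack 1 (5U), rack 5 (10U), rack 7 (7U).
Most room is rack 5 with 10U free.

5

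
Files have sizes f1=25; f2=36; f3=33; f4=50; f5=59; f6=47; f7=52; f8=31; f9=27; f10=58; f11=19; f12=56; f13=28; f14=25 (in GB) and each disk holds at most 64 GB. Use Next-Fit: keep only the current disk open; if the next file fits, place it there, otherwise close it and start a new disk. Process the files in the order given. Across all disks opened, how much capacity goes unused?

Put f1 (25 GB) in disk 1; 39 GB remain.
Put f2 (36 GB) in disk 1; 3 GB remain.
Put f3 (33 GB) in disk 2; 31 GB remain.
Put f4 (50 GB) in disk 3; 14 GB remain.
Put f5 (59 GB) in disk 4; 5 GB remain.
Put f6 (47 GB) in disk 5; 17 GB remain.
Put f7 (52 GB) in disk 6; 12 GB remain.
Put f8 (31 GB) in disk 7; 33 GB remain.
Put f9 (27 GB) in disk 7; 6 GB remain.
Put f10 (58 GB) in disk 8; 6 GB remain.
Put f11 (19 GB) in disk 9; 45 GB remain.
Put f12 (56 GB) in disk 10; 8 GB remain.
Put f13 (28 GB) in disk 11; 36 GB remain.
Put f14 (25 GB) in disk 11; 11 GB remain.
11 disks × 64 GB = 704 GB; used 546 GB; unused 158 GB.

158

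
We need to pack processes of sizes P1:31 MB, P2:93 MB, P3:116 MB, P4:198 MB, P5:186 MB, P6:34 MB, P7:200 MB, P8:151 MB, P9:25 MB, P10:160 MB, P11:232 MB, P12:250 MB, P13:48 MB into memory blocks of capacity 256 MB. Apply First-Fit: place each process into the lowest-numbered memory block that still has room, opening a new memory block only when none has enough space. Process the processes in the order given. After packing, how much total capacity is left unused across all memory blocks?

P1 (31 MB) → memory block 1 (remaining 225 MB)
P2 (93 MB) → memory block 1 (remaining 132 MB)
P3 (116 MB) → memory block 1 (remaining 16 MB)
P4 (198 MB) → memory block 2 (remaining 58 MB)
P5 (186 MB) → memory block 3 (remaining 70 MB)
P6 (34 MB) → memory block 2 (remaining 24 MB)
P7 (200 MB) → memory block 4 (remaining 56 MB)
P8 (151 MB) → memory block 5 (remaining 105 MB)
P9 (25 MB) → memory block 3 (remaining 45 MB)
P10 (160 MB) → memory block 6 (remaining 96 MB)
P11 (232 MB) → memory block 7 (remaining 24 MB)
P12 (250 MB) → memory block 8 (remaining 6 MB)
P13 (48 MB) → memory block 4 (remaining 8 MB)
8 memory blocks × 256 MB = 2048 MB; used 1724 MB; unused 324 MB.

324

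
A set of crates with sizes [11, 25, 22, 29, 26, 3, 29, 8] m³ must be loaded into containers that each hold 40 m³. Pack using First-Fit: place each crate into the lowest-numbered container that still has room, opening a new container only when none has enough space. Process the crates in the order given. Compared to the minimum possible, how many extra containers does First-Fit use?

First-Fit: [11,25,3] [22,8] [29] [26] [29] → 5 containers.
5 crates exceed 20 m³ (half the capacity), and no two of those can share a container, so at least 5 containers are needed.
So 5 is already optimal.

0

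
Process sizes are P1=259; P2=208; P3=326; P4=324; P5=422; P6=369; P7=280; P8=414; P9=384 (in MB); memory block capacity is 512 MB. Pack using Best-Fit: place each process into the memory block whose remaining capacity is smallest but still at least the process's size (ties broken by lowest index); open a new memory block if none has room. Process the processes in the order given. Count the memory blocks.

8

Put P1 (259 MB) in memory block 1; 253 MB remain.
Put P2 (208 MB) in memory block 1; 45 MB remain.
Put P3 (326 MB) in memory block 2; 186 MB remain.
Put P4 (324 MB) in memory block 3; 188 MB remain.
Put P5 (422 MB) in memory block 4; 90 MB remain.
Put P6 (369 MB) in memory block 5; 143 MB remain.
Put P7 (280 MB) in memory block 6; 232 MB remain.
Put P8 (414 MB) in memory block 7; 98 MB remain.
Put P9 (384 MB) in memory block 8; 128 MB remain.
Final memory blocks: [259,208] [326] [324] [422] [369] [280] [414] [384].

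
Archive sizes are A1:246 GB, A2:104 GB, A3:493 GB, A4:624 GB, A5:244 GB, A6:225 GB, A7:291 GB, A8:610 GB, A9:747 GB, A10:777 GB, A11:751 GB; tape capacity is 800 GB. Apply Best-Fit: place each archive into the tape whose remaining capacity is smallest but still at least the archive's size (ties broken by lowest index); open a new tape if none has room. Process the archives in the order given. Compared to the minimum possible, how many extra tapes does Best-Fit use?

Best-Fit: [246,104,225] [493,244] [624] [291] [610] [747] [777] [751] → 8 tapes.
Total size 5112 GB; any packing needs at least ⌈5112/800⌉ = 7 tapes.
An optimal packing achieves that bound: [777] [751] [747] [624,104] [610] [493,291] [246,244,225] → 7 tapes.
Excess: 8 − 7 = 1.

1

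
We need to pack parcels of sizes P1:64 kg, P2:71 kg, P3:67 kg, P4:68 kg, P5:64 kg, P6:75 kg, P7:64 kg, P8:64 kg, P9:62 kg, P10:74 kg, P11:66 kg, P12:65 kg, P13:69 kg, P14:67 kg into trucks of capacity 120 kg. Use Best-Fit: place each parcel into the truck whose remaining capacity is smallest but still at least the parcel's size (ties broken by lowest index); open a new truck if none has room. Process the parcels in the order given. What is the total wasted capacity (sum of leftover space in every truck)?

Put P1 (64 kg) in truck 1; 56 kg remain.
Put P2 (71 kg) in truck 2; 49 kg remain.
Put P3 (67 kg) in truck 3; 53 kg remain.
Put P4 (68 kg) in truck 4; 52 kg remain.
Put P5 (64 kg) in truck 5; 56 kg remain.
Put P6 (75 kg) in truck 6; 45 kg remain.
Put P7 (64 kg) in truck 7; 56 kg remain.
Put P8 (64 kg) in truck 8; 56 kg remain.
Put P9 (62 kg) in truck 9; 58 kg remain.
Put P10 (74 kg) in truck 10; 46 kg remain.
Put P11 (66 kg) in truck 11; 54 kg remain.
Put P12 (65 kg) in truck 12; 55 kg remain.
Put P13 (69 kg) in truck 13; 51 kg remain.
Put P14 (67 kg) in truck 14; 53 kg remain.
14 trucks × 120 kg = 1680 kg; used 940 kg; unused 740 kg.

740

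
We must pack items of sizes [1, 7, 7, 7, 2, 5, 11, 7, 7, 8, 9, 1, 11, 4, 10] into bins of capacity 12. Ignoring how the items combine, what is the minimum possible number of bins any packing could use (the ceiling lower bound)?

Total size = 1 + 7 + 7 + 7 + 2 + 5 + 11 + 7 + 7 + 8 + 9 + 1 + 11 + 4 + 10 = 97.
⌈97 / 12⌉ = 9.

9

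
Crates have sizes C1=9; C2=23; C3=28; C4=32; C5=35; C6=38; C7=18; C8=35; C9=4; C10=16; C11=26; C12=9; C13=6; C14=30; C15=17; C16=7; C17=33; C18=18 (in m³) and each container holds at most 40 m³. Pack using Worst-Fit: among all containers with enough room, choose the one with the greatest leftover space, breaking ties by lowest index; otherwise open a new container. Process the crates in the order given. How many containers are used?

12 containers

C1 (9 m³) → container 1 (remaining 31 m³)
C2 (23 m³) → container 1 (remaining 8 m³)
C3 (28 m³) → container 2 (remaining 12 m³)
C4 (32 m³) → container 3 (remaining 8 m³)
C5 (35 m³) → container 4 (remaining 5 m³)
C6 (38 m³) → container 5 (remaining 2 m³)
C7 (18 m³) → container 6 (remaining 22 m³)
C8 (35 m³) → container 7 (remaining 5 m³)
C9 (4 m³) → container 6 (remaining 18 m³)
C10 (16 m³) → container 6 (remaining 2 m³)
C11 (26 m³) → container 8 (remaining 14 m³)
C12 (9 m³) → container 8 (remaining 5 m³)
C13 (6 m³) → container 2 (remaining 6 m³)
C14 (30 m³) → container 9 (remaining 10 m³)
C15 (17 m³) → container 10 (remaining 23 m³)
C16 (7 m³) → container 10 (remaining 16 m³)
C17 (33 m³) → container 11 (remaining 7 m³)
C18 (18 m³) → container 12 (remaining 22 m³)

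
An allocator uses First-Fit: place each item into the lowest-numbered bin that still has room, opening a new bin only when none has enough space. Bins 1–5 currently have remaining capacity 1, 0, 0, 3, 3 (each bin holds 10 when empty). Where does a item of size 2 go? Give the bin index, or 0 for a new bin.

4

Bins with room: bin 4 (3), bin 5 (3).
The first with room is bin 4.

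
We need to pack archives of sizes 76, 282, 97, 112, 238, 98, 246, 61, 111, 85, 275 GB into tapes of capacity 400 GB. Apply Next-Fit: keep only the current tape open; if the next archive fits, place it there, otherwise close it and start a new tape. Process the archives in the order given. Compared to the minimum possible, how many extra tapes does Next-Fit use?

Next-Fit: [76,282] [97,112] [238,98] [246,61] [111,85] [275] → 6 tapes.
Total size 1681 GB; any packing needs at least ⌈1681/400⌉ = 5 tapes.
An optimal packing achieves that bound: [282,112] [275,111] [246,98] [238,97,61] [85,76] → 5 tapes.
Excess: 6 − 5 = 1.

1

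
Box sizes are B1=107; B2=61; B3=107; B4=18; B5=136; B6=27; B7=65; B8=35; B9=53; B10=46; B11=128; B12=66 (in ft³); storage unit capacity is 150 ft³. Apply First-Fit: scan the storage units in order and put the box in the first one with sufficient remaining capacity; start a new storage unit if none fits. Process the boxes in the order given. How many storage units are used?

B1 (107 ft³) → storage unit 1 (remaining 43 ft³)
B2 (61 ft³) → storage unit 2 (remaining 89 ft³)
B3 (107 ft³) → storage unit 3 (remaining 43 ft³)
B4 (18 ft³) → storage unit 1 (remaining 25 ft³)
B5 (136 ft³) → storage unit 4 (remaining 14 ft³)
B6 (27 ft³) → storage unit 2 (remaining 62 ft³)
B7 (65 ft³) → storage unit 5 (remaining 85 ft³)
B8 (35 ft³) → storage unit 2 (remaining 27 ft³)
B9 (53 ft³) → storage unit 5 (remaining 32 ft³)
B10 (46 ft³) → storage unit 6 (remaining 104 ft³)
B11 (128 ft³) → storage unit 7 (remaining 22 ft³)
B12 (66 ft³) → storage unit 6 (remaining 38 ft³)

7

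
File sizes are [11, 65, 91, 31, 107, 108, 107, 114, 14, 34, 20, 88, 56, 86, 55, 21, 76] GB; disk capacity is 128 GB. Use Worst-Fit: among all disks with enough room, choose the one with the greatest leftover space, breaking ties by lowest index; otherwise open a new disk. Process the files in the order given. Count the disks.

11 disks

11 GB → disk 1 (remaining 117 GB)
65 GB → disk 1 (remaining 52 GB)
91 GB → disk 2 (remaining 37 GB)
31 GB → disk 1 (remaining 21 GB)
107 GB → disk 3 (remaining 21 GB)
108 GB → disk 4 (remaining 20 GB)
107 GB → disk 5 (remaining 21 GB)
114 GB → disk 6 (remaining 14 GB)
14 GB → disk 2 (remaining 23 GB)
34 GB → disk 7 (remaining 94 GB)
20 GB → disk 7 (remaining 74 GB)
88 GB → disk 8 (remaining 40 GB)
56 GB → disk 7 (remaining 18 GB)
86 GB → disk 9 (remaining 42 GB)
55 GB → disk 10 (remaining 73 GB)
21 GB → disk 10 (remaining 52 GB)
76 GB → disk 11 (remaining 52 GB)
Final disks: [11,65,31] [91,14] [107] [108] [107] [114] [34,20,56] [88] [86] [55,21] [76].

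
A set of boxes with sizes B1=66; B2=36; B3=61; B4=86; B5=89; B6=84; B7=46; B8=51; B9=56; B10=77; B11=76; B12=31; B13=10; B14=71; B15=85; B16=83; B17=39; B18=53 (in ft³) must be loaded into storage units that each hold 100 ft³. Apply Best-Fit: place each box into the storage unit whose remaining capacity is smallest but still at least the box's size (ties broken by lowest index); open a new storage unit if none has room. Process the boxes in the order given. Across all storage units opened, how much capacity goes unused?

Put B1 (66 ft³) in storage unit 1; 34 ft³ remain.
Put B2 (36 ft³) in storage unit 2; 64 ft³ remain.
Put B3 (61 ft³) in storage unit 2; 3 ft³ remain.
Put B4 (86 ft³) in storage unit 3; 14 ft³ remain.
Put B5 (89 ft³) in storage unit 4; 11 ft³ remain.
Put B6 (84 ft³) in storage unit 5; 16 ft³ remain.
Put B7 (46 ft³) in storage unit 6; 54 ft³ remain.
Put B8 (51 ft³) in storage unit 6; 3 ft³ remain.
Put B9 (56 ft³) in storage unit 7; 44 ft³ remain.
Put B10 (77 ft³) in storage unit 8; 23 ft³ remain.
Put B11 (76 ft³) in storage unit 9; 24 ft³ remain.
Put B12 (31 ft³) in storage unit 1; 3 ft³ remain.
Put B13 (10 ft³) in storage unit 4; 1 ft³ remain.
Put B14 (71 ft³) in storage unit 10; 29 ft³ remain.
Put B15 (85 ft³) in storage unit 11; 15 ft³ remain.
Put B16 (83 ft³) in storage unit 12; 17 ft³ remain.
Put B17 (39 ft³) in storage unit 7; 5 ft³ remain.
Put B18 (53 ft³) in storage unit 13; 47 ft³ remain.
13 storage units × 100 ft³ = 1300 ft³; used 1100 ft³; unused 200 ft³.

200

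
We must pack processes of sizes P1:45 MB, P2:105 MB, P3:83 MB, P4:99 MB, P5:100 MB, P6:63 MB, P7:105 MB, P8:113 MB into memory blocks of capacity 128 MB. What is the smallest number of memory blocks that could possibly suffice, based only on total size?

6

Total size = 45 + 105 + 83 + 99 + 100 + 63 + 105 + 113 = 713 MB.
⌈713 / 128⌉ = 6.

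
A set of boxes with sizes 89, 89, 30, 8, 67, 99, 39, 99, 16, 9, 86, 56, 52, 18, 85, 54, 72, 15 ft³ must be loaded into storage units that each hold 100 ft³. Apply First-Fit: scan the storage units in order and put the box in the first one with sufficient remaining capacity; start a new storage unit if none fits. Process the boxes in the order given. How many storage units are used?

12

Put 89 ft³ in storage unit 1; 11 ft³ remain.
Put 89 ft³ in storage unit 2; 11 ft³ remain.
Put 30 ft³ in storage unit 3; 70 ft³ remain.
Put 8 ft³ in storage unit 1; 3 ft³ remain.
Put 67 ft³ in storage unit 3; 3 ft³ remain.
Put 99 ft³ in storage unit 4; 1 ft³ remain.
Put 39 ft³ in storage unit 5; 61 ft³ remain.
Put 99 ft³ in storage unit 6; 1 ft³ remain.
Put 16 ft³ in storage unit 5; 45 ft³ remain.
Put 9 ft³ in storage unit 2; 2 ft³ remain.
Put 86 ft³ in storage unit 7; 14 ft³ remain.
Put 56 ft³ in storage unit 8; 44 ft³ remain.
Put 52 ft³ in storage unit 9; 48 ft³ remain.
Put 18 ft³ in storage unit 5; 27 ft³ remain.
Put 85 ft³ in storage unit 10; 15 ft³ remain.
Put 54 ft³ in storage unit 11; 46 ft³ remain.
Put 72 ft³ in storage unit 12; 28 ft³ remain.
Put 15 ft³ in storage unit 5; 12 ft³ remain.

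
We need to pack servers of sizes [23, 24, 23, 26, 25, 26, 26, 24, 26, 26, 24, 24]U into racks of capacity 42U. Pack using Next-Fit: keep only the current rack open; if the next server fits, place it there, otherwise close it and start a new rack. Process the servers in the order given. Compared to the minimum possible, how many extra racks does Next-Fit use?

Next-Fit: [23] [24] [23] [26] [25] [26] [26] [24] [26] [26] [24] [24] → 12 racks.
12 servers exceed 21U (half the capacity), and no two of those can share a rack, so at least 12 racks are needed.
So 12 is already optimal.

0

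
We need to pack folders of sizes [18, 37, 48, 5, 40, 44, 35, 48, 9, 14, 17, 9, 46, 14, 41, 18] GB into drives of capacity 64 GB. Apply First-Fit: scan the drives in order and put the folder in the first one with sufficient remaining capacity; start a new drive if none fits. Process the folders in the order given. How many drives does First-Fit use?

8 drives

18 GB → drive 1 (remaining 46 GB)
37 GB → drive 1 (remaining 9 GB)
48 GB → drive 2 (remaining 16 GB)
5 GB → drive 1 (remaining 4 GB)
40 GB → drive 3 (remaining 24 GB)
44 GB → drive 4 (remaining 20 GB)
35 GB → drive 5 (remaining 29 GB)
48 GB → drive 6 (remaining 16 GB)
9 GB → drive 2 (remaining 7 GB)
14 GB → drive 3 (remaining 10 GB)
17 GB → drive 4 (remaining 3 GB)
9 GB → drive 3 (remaining 1 GB)
46 GB → drive 7 (remaining 18 GB)
14 GB → drive 5 (remaining 15 GB)
41 GB → drive 8 (remaining 23 GB)
18 GB → drive 7 (remaining 0 GB)
Final drives: [18,37,5] [48,9] [40,14,9] [44,17] [35,14] [48] [46,18] [41].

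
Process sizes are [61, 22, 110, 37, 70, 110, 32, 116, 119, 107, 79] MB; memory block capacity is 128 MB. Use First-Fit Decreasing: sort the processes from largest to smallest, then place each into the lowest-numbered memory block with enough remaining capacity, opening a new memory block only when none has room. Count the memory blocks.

Sorted descending: 119, 116, 110, 110, 107, 79, 70, 61, 37, 32, 22.
Put 119 MB in memory block 1; 9 MB remain.
Put 116 MB in memory block 2; 12 MB remain.
Put 110 MB in memory block 3; 18 MB remain.
Put 110 MB in memory block 4; 18 MB remain.
Put 107 MB in memory block 5; 21 MB remain.
Put 79 MB in memory block 6; 49 MB remain.
Put 70 MB in memory block 7; 58 MB remain.
Put 61 MB in memory block 8; 67 MB remain.
Put 37 MB in memory block 6; 12 MB remain.
Put 32 MB in memory block 7; 26 MB remain.
Put 22 MB in memory block 7; 4 MB remain.
Final memory blocks: [119] [116] [110] [110] [107] [79,37] [70,32,22] [61].

8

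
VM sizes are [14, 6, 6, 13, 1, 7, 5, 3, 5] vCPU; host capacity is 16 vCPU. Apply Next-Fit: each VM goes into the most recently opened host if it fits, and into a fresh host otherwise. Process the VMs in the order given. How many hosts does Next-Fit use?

5 hosts

Put 14 vCPU in host 1; 2 vCPU remain.
Put 6 vCPU in host 2; 10 vCPU remain.
Put 6 vCPU in host 2; 4 vCPU remain.
Put 13 vCPU in host 3; 3 vCPU remain.
Put 1 vCPU in host 3; 2 vCPU remain.
Put 7 vCPU in host 4; 9 vCPU remain.
Put 5 vCPU in host 4; 4 vCPU remain.
Put 3 vCPU in host 4; 1 vCPU remain.
Put 5 vCPU in host 5; 11 vCPU remain.
Final hosts: [14] [6,6] [13,1] [7,5,3] [5].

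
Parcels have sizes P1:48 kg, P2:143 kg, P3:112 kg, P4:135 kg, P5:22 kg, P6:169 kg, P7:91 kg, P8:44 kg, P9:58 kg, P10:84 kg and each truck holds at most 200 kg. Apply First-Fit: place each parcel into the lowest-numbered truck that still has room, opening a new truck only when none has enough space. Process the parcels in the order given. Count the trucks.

P1 (48 kg) → truck 1 (remaining 152 kg)
P2 (143 kg) → truck 1 (remaining 9 kg)
P3 (112 kg) → truck 2 (remaining 88 kg)
P4 (135 kg) → truck 3 (remaining 65 kg)
P5 (22 kg) → truck 2 (remaining 66 kg)
P6 (169 kg) → truck 4 (remaining 31 kg)
P7 (91 kg) → truck 5 (remaining 109 kg)
P8 (44 kg) → truck 2 (remaining 22 kg)
P9 (58 kg) → truck 3 (remaining 7 kg)
P10 (84 kg) → truck 5 (remaining 25 kg)

5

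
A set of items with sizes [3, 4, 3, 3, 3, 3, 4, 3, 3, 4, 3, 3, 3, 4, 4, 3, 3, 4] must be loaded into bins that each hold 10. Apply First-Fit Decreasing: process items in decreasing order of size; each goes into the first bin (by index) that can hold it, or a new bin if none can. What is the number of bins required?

Sorted descending: 4, 4, 4, 4, 4, 4, 3, 3, 3, 3, 3, 3, 3, 3, 3, 3, 3, 3.
4 → bin 1 (remaining 6)
4 → bin 1 (remaining 2)
4 → bin 2 (remaining 6)
4 → bin 2 (remaining 2)
4 → bin 3 (remaining 6)
4 → bin 3 (remaining 2)
3 → bin 4 (remaining 7)
3 → bin 4 (remaining 4)
3 → bin 4 (remaining 1)
3 → bin 5 (remaining 7)
3 → bin 5 (remaining 4)
3 → bin 5 (remaining 1)
3 → bin 6 (remaining 7)
3 → bin 6 (remaining 4)
3 → bin 6 (remaining 1)
3 → bin 7 (remaining 7)
3 → bin 7 (remaining 4)
3 → bin 7 (remaining 1)
Final bins: [4,4] [4,4] [4,4] [3,3,3] [3,3,3] [3,3,3] [3,3,3].

7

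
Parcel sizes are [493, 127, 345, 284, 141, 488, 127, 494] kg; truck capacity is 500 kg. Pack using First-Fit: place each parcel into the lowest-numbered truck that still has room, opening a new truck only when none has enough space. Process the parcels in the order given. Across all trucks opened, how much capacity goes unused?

501

Put 493 kg in truck 1; 7 kg remain.
Put 127 kg in truck 2; 373 kg remain.
Put 345 kg in truck 2; 28 kg remain.
Put 284 kg in truck 3; 216 kg remain.
Put 141 kg in truck 3; 75 kg remain.
Put 488 kg in truck 4; 12 kg remain.
Put 127 kg in truck 5; 373 kg remain.
Put 494 kg in truck 6; 6 kg remain.
6 trucks × 500 kg = 3000 kg; used 2499 kg; unused 501 kg.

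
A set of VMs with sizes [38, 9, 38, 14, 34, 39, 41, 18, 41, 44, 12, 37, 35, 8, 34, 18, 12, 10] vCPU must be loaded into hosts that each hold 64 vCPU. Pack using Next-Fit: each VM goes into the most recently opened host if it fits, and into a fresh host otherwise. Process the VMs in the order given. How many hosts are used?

38 vCPU → host 1 (remaining 26 vCPU)
9 vCPU → host 1 (remaining 17 vCPU)
38 vCPU → host 2 (remaining 26 vCPU)
14 vCPU → host 2 (remaining 12 vCPU)
34 vCPU → host 3 (remaining 30 vCPU)
39 vCPU → host 4 (remaining 25 vCPU)
41 vCPU → host 5 (remaining 23 vCPU)
18 vCPU → host 5 (remaining 5 vCPU)
41 vCPU → host 6 (remaining 23 vCPU)
44 vCPU → host 7 (remaining 20 vCPU)
12 vCPU → host 7 (remaining 8 vCPU)
37 vCPU → host 8 (remaining 27 vCPU)
35 vCPU → host 9 (remaining 29 vCPU)
8 vCPU → host 9 (remaining 21 vCPU)
34 vCPU → host 10 (remaining 30 vCPU)
18 vCPU → host 10 (remaining 12 vCPU)
12 vCPU → host 10 (remaining 0 vCPU)
10 vCPU → host 11 (remaining 54 vCPU)

11 hosts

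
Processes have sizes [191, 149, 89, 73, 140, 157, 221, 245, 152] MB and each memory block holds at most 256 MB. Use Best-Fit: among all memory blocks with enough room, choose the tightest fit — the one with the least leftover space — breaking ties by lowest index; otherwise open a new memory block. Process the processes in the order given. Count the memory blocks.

7 memory blocks

memory block 1: place 191 MB, 65 MB left
memory block 2: place 149 MB, 107 MB left
memory block 2: place 89 MB, 18 MB left
memory block 3: place 73 MB, 183 MB left
memory block 3: place 140 MB, 43 MB left
memory block 4: place 157 MB, 99 MB left
memory block 5: place 221 MB, 35 MB left
memory block 6: place 245 MB, 11 MB left
memory block 7: place 152 MB, 104 MB left
Final memory blocks: [191] [149,89] [73,140] [157] [221] [245] [152].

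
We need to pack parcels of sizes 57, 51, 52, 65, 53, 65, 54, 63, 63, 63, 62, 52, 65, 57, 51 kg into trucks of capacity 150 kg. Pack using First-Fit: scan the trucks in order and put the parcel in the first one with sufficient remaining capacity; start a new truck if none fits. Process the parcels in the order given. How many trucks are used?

truck 1: place 57 kg, 93 kg left
truck 1: place 51 kg, 42 kg left
truck 2: place 52 kg, 98 kg left
truck 2: place 65 kg, 33 kg left
truck 3: place 53 kg, 97 kg left
truck 3: place 65 kg, 32 kg left
truck 4: place 54 kg, 96 kg left
truck 4: place 63 kg, 33 kg left
truck 5: place 63 kg, 87 kg left
truck 5: place 63 kg, 24 kg left
truck 6: place 62 kg, 88 kg left
truck 6: place 52 kg, 36 kg left
truck 7: place 65 kg, 85 kg left
truck 7: place 57 kg, 28 kg left
truck 8: place 51 kg, 99 kg left
Final trucks: [57,51] [52,65] [53,65] [54,63] [63,63] [62,52] [65,57] [51].

8 trucks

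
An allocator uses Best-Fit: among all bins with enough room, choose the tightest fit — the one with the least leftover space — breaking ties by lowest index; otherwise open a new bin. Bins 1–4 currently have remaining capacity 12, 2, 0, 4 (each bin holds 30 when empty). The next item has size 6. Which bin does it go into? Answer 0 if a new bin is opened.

1

Bins with room: bin 1 (12).
Tightest fit is bin 1 with 12 free.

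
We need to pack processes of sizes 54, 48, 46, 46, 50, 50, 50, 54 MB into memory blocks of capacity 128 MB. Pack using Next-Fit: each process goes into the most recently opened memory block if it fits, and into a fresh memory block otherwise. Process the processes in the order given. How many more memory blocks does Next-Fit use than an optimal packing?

Next-Fit: [54,48] [46,46] [50,50] [50,54] → 4 memory blocks.
Total size 398 MB; any packing needs at least ⌈398/128⌉ = 4 memory blocks.
So 4 is already optimal.

0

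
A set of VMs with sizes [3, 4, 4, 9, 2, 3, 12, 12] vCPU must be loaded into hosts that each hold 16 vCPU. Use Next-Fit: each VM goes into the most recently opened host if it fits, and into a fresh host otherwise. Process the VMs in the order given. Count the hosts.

4

host 1: place 3 vCPU, 13 vCPU left
host 1: place 4 vCPU, 9 vCPU left
host 1: place 4 vCPU, 5 vCPU left
host 2: place 9 vCPU, 7 vCPU left
host 2: place 2 vCPU, 5 vCPU left
host 2: place 3 vCPU, 2 vCPU left
host 3: place 12 vCPU, 4 vCPU left
host 4: place 12 vCPU, 4 vCPU left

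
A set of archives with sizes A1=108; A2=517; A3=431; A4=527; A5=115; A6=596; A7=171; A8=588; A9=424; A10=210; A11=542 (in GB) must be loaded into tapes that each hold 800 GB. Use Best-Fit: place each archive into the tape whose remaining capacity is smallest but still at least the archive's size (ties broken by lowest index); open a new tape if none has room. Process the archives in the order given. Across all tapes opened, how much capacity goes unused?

1371

A1 (108 GB) → tape 1 (remaining 692 GB)
A2 (517 GB) → tape 1 (remaining 175 GB)
A3 (431 GB) → tape 2 (remaining 369 GB)
A4 (527 GB) → tape 3 (remaining 273 GB)
A5 (115 GB) → tape 1 (remaining 60 GB)
A6 (596 GB) → tape 4 (remaining 204 GB)
A7 (171 GB) → tape 4 (remaining 33 GB)
A8 (588 GB) → tape 5 (remaining 212 GB)
A9 (424 GB) → tape 6 (remaining 376 GB)
A10 (210 GB) → tape 5 (remaining 2 GB)
A11 (542 GB) → tape 7 (remaining 258 GB)
7 tapes × 800 GB = 5600 GB; used 4229 GB; unused 1371 GB.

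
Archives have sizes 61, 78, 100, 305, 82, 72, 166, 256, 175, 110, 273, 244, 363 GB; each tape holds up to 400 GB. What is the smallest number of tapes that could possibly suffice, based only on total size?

Total size = 61 + 78 + 100 + 305 + 82 + 72 + 166 + 256 + 175 + 110 + 273 + 244 + 363 = 2285 GB.
⌈2285 / 400⌉ = 6.

6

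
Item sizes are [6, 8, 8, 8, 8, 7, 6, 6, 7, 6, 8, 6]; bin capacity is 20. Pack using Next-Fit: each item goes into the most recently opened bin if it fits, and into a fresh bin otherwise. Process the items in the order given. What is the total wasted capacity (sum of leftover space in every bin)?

16

6 → bin 1 (remaining 14)
8 → bin 1 (remaining 6)
8 → bin 2 (remaining 12)
8 → bin 2 (remaining 4)
8 → bin 3 (remaining 12)
7 → bin 3 (remaining 5)
6 → bin 4 (remaining 14)
6 → bin 4 (remaining 8)
7 → bin 4 (remaining 1)
6 → bin 5 (remaining 14)
8 → bin 5 (remaining 6)
6 → bin 5 (remaining 0)
5 bins × 20 = 100; used 84; unused 16.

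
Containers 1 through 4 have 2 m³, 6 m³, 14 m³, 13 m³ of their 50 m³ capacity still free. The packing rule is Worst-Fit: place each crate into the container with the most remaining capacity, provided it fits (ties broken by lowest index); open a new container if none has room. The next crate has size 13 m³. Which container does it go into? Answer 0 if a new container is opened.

Containers with room: container 3 (14 m³), container 4 (13 m³).
Most room is container 3 with 14 m³ free.

3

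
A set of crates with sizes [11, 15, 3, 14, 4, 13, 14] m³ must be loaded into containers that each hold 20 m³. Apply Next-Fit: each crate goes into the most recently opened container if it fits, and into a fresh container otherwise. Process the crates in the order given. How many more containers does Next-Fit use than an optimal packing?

Next-Fit: [11] [15,3] [14,4] [13] [14] → 5 containers.
5 crates exceed 10 m³ (half the capacity), and no two of those can share a container, so at least 5 containers are needed.
So 5 is already optimal.

0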